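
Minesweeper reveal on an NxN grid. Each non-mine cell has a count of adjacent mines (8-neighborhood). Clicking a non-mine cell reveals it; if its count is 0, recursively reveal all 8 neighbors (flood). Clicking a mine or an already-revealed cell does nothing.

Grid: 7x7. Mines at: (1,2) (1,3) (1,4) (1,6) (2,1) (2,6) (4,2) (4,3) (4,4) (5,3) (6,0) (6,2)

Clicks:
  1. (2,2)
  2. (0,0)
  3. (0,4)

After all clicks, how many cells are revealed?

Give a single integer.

Click 1 (2,2) count=3: revealed 1 new [(2,2)] -> total=1
Click 2 (0,0) count=0: revealed 4 new [(0,0) (0,1) (1,0) (1,1)] -> total=5
Click 3 (0,4) count=2: revealed 1 new [(0,4)] -> total=6

Answer: 6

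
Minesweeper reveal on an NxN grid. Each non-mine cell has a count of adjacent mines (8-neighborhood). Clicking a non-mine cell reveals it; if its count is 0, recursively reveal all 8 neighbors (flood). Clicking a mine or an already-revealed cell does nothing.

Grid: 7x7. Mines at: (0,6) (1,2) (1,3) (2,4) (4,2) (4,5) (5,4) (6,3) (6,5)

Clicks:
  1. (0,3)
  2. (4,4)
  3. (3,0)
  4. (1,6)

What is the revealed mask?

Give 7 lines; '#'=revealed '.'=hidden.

Answer: ##.#...
##....#
##.....
##.....
##..#..
###....
###....

Derivation:
Click 1 (0,3) count=2: revealed 1 new [(0,3)] -> total=1
Click 2 (4,4) count=2: revealed 1 new [(4,4)] -> total=2
Click 3 (3,0) count=0: revealed 16 new [(0,0) (0,1) (1,0) (1,1) (2,0) (2,1) (3,0) (3,1) (4,0) (4,1) (5,0) (5,1) (5,2) (6,0) (6,1) (6,2)] -> total=18
Click 4 (1,6) count=1: revealed 1 new [(1,6)] -> total=19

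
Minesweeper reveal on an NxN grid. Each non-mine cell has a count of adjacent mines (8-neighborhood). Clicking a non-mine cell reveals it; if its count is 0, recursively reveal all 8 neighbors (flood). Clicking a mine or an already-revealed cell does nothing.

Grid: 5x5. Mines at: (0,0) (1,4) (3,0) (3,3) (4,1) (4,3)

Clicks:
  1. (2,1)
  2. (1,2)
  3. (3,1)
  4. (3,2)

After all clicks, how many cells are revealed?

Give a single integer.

Click 1 (2,1) count=1: revealed 1 new [(2,1)] -> total=1
Click 2 (1,2) count=0: revealed 8 new [(0,1) (0,2) (0,3) (1,1) (1,2) (1,3) (2,2) (2,3)] -> total=9
Click 3 (3,1) count=2: revealed 1 new [(3,1)] -> total=10
Click 4 (3,2) count=3: revealed 1 new [(3,2)] -> total=11

Answer: 11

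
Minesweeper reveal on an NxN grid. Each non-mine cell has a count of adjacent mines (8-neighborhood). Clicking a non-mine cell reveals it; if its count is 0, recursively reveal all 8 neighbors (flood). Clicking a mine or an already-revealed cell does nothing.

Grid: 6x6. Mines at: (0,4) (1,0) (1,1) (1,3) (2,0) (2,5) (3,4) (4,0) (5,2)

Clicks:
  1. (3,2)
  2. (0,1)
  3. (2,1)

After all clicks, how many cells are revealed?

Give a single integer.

Answer: 10

Derivation:
Click 1 (3,2) count=0: revealed 9 new [(2,1) (2,2) (2,3) (3,1) (3,2) (3,3) (4,1) (4,2) (4,3)] -> total=9
Click 2 (0,1) count=2: revealed 1 new [(0,1)] -> total=10
Click 3 (2,1) count=3: revealed 0 new [(none)] -> total=10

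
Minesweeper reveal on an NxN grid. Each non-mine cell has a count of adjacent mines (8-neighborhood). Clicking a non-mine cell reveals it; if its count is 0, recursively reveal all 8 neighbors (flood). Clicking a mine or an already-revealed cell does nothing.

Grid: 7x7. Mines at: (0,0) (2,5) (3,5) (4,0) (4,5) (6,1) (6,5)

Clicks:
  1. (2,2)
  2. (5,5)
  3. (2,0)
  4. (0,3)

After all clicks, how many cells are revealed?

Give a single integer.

Answer: 35

Derivation:
Click 1 (2,2) count=0: revealed 34 new [(0,1) (0,2) (0,3) (0,4) (0,5) (0,6) (1,0) (1,1) (1,2) (1,3) (1,4) (1,5) (1,6) (2,0) (2,1) (2,2) (2,3) (2,4) (3,0) (3,1) (3,2) (3,3) (3,4) (4,1) (4,2) (4,3) (4,4) (5,1) (5,2) (5,3) (5,4) (6,2) (6,3) (6,4)] -> total=34
Click 2 (5,5) count=2: revealed 1 new [(5,5)] -> total=35
Click 3 (2,0) count=0: revealed 0 new [(none)] -> total=35
Click 4 (0,3) count=0: revealed 0 new [(none)] -> total=35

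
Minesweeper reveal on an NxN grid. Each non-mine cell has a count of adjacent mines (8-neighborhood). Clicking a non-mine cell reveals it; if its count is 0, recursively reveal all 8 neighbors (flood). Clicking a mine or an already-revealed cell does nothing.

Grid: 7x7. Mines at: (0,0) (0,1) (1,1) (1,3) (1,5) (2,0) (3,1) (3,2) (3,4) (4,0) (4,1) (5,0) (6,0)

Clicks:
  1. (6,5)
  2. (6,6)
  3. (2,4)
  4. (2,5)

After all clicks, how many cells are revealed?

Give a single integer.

Answer: 22

Derivation:
Click 1 (6,5) count=0: revealed 21 new [(2,5) (2,6) (3,5) (3,6) (4,2) (4,3) (4,4) (4,5) (4,6) (5,1) (5,2) (5,3) (5,4) (5,5) (5,6) (6,1) (6,2) (6,3) (6,4) (6,5) (6,6)] -> total=21
Click 2 (6,6) count=0: revealed 0 new [(none)] -> total=21
Click 3 (2,4) count=3: revealed 1 new [(2,4)] -> total=22
Click 4 (2,5) count=2: revealed 0 new [(none)] -> total=22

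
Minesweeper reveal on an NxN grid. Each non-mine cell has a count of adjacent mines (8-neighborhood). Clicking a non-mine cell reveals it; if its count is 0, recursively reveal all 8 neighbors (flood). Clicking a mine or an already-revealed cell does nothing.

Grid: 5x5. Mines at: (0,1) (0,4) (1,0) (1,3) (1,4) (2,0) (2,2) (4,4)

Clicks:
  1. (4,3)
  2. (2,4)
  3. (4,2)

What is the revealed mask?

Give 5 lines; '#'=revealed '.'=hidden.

Answer: .....
.....
....#
####.
####.

Derivation:
Click 1 (4,3) count=1: revealed 1 new [(4,3)] -> total=1
Click 2 (2,4) count=2: revealed 1 new [(2,4)] -> total=2
Click 3 (4,2) count=0: revealed 7 new [(3,0) (3,1) (3,2) (3,3) (4,0) (4,1) (4,2)] -> total=9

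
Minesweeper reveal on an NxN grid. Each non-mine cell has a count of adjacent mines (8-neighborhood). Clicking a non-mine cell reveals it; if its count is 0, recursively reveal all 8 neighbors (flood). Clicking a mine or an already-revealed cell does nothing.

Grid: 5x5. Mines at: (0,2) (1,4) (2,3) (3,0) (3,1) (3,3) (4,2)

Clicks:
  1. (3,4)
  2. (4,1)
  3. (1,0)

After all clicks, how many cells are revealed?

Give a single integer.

Click 1 (3,4) count=2: revealed 1 new [(3,4)] -> total=1
Click 2 (4,1) count=3: revealed 1 new [(4,1)] -> total=2
Click 3 (1,0) count=0: revealed 6 new [(0,0) (0,1) (1,0) (1,1) (2,0) (2,1)] -> total=8

Answer: 8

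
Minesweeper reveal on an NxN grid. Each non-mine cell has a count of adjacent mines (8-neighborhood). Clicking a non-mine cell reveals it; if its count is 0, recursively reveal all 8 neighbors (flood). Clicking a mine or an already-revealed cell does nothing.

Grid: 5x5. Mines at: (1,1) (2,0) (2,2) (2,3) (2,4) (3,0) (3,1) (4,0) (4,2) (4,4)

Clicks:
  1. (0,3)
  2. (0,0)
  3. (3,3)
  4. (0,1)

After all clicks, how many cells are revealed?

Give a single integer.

Click 1 (0,3) count=0: revealed 6 new [(0,2) (0,3) (0,4) (1,2) (1,3) (1,4)] -> total=6
Click 2 (0,0) count=1: revealed 1 new [(0,0)] -> total=7
Click 3 (3,3) count=5: revealed 1 new [(3,3)] -> total=8
Click 4 (0,1) count=1: revealed 1 new [(0,1)] -> total=9

Answer: 9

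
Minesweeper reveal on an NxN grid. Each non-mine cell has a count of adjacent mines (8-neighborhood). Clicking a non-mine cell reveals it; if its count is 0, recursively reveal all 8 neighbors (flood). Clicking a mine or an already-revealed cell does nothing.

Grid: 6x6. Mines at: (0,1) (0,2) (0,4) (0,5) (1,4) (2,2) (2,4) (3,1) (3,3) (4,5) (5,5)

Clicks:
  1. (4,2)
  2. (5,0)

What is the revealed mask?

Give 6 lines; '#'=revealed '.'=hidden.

Click 1 (4,2) count=2: revealed 1 new [(4,2)] -> total=1
Click 2 (5,0) count=0: revealed 9 new [(4,0) (4,1) (4,3) (4,4) (5,0) (5,1) (5,2) (5,3) (5,4)] -> total=10

Answer: ......
......
......
......
#####.
#####.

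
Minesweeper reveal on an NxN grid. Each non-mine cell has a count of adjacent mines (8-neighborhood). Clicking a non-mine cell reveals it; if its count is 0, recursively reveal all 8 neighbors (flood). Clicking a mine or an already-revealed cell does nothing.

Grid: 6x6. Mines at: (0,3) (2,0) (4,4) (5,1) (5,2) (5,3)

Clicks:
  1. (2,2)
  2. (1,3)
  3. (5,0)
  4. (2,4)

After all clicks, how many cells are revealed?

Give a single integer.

Click 1 (2,2) count=0: revealed 20 new [(0,4) (0,5) (1,1) (1,2) (1,3) (1,4) (1,5) (2,1) (2,2) (2,3) (2,4) (2,5) (3,1) (3,2) (3,3) (3,4) (3,5) (4,1) (4,2) (4,3)] -> total=20
Click 2 (1,3) count=1: revealed 0 new [(none)] -> total=20
Click 3 (5,0) count=1: revealed 1 new [(5,0)] -> total=21
Click 4 (2,4) count=0: revealed 0 new [(none)] -> total=21

Answer: 21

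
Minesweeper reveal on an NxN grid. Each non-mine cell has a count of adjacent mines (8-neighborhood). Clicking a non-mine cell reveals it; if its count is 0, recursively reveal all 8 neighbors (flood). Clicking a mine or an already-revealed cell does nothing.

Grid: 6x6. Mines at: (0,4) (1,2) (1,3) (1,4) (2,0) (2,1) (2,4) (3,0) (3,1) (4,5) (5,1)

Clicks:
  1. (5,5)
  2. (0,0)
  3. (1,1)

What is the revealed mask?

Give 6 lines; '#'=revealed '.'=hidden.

Answer: ##....
##....
......
......
......
.....#

Derivation:
Click 1 (5,5) count=1: revealed 1 new [(5,5)] -> total=1
Click 2 (0,0) count=0: revealed 4 new [(0,0) (0,1) (1,0) (1,1)] -> total=5
Click 3 (1,1) count=3: revealed 0 new [(none)] -> total=5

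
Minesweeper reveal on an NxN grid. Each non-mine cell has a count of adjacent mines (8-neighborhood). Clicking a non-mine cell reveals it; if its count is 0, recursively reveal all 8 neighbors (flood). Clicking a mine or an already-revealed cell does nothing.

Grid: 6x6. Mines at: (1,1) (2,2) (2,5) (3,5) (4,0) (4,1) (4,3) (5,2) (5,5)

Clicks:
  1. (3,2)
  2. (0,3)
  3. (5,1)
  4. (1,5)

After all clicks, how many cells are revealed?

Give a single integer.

Answer: 10

Derivation:
Click 1 (3,2) count=3: revealed 1 new [(3,2)] -> total=1
Click 2 (0,3) count=0: revealed 8 new [(0,2) (0,3) (0,4) (0,5) (1,2) (1,3) (1,4) (1,5)] -> total=9
Click 3 (5,1) count=3: revealed 1 new [(5,1)] -> total=10
Click 4 (1,5) count=1: revealed 0 new [(none)] -> total=10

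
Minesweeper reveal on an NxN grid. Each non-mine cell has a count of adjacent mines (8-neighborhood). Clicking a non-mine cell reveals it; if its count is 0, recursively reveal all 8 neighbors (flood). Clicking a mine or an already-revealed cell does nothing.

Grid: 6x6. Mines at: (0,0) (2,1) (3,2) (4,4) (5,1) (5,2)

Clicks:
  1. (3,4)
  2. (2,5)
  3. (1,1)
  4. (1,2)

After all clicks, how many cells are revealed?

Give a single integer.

Answer: 17

Derivation:
Click 1 (3,4) count=1: revealed 1 new [(3,4)] -> total=1
Click 2 (2,5) count=0: revealed 16 new [(0,1) (0,2) (0,3) (0,4) (0,5) (1,1) (1,2) (1,3) (1,4) (1,5) (2,2) (2,3) (2,4) (2,5) (3,3) (3,5)] -> total=17
Click 3 (1,1) count=2: revealed 0 new [(none)] -> total=17
Click 4 (1,2) count=1: revealed 0 new [(none)] -> total=17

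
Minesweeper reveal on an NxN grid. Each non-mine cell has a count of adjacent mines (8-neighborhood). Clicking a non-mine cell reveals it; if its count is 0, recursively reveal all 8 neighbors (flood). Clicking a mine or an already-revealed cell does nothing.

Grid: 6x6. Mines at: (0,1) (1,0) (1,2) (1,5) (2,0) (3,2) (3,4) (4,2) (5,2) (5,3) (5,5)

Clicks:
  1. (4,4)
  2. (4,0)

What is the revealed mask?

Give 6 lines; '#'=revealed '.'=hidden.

Answer: ......
......
......
##....
##..#.
##....

Derivation:
Click 1 (4,4) count=3: revealed 1 new [(4,4)] -> total=1
Click 2 (4,0) count=0: revealed 6 new [(3,0) (3,1) (4,0) (4,1) (5,0) (5,1)] -> total=7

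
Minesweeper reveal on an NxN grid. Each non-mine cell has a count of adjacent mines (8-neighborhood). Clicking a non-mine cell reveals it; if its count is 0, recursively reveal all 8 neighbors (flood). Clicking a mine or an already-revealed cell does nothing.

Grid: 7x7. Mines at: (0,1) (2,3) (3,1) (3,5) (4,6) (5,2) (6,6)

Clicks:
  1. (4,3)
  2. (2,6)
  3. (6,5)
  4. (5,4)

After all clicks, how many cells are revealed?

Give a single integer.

Click 1 (4,3) count=1: revealed 1 new [(4,3)] -> total=1
Click 2 (2,6) count=1: revealed 1 new [(2,6)] -> total=2
Click 3 (6,5) count=1: revealed 1 new [(6,5)] -> total=3
Click 4 (5,4) count=0: revealed 7 new [(4,4) (4,5) (5,3) (5,4) (5,5) (6,3) (6,4)] -> total=10

Answer: 10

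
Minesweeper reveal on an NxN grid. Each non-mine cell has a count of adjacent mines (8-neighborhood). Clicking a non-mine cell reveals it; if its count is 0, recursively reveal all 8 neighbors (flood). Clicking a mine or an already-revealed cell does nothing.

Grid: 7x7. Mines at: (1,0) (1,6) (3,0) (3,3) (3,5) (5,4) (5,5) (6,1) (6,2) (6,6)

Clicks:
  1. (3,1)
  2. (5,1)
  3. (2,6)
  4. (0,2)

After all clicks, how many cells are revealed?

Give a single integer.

Answer: 18

Derivation:
Click 1 (3,1) count=1: revealed 1 new [(3,1)] -> total=1
Click 2 (5,1) count=2: revealed 1 new [(5,1)] -> total=2
Click 3 (2,6) count=2: revealed 1 new [(2,6)] -> total=3
Click 4 (0,2) count=0: revealed 15 new [(0,1) (0,2) (0,3) (0,4) (0,5) (1,1) (1,2) (1,3) (1,4) (1,5) (2,1) (2,2) (2,3) (2,4) (2,5)] -> total=18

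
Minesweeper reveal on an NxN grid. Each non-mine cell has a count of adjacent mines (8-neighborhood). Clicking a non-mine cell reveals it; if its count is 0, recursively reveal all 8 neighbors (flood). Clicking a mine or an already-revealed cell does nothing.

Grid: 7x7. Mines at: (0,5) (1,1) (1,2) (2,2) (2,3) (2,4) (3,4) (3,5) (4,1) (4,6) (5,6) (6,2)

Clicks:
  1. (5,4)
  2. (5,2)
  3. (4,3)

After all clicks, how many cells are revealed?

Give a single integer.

Click 1 (5,4) count=0: revealed 9 new [(4,3) (4,4) (4,5) (5,3) (5,4) (5,5) (6,3) (6,4) (6,5)] -> total=9
Click 2 (5,2) count=2: revealed 1 new [(5,2)] -> total=10
Click 3 (4,3) count=1: revealed 0 new [(none)] -> total=10

Answer: 10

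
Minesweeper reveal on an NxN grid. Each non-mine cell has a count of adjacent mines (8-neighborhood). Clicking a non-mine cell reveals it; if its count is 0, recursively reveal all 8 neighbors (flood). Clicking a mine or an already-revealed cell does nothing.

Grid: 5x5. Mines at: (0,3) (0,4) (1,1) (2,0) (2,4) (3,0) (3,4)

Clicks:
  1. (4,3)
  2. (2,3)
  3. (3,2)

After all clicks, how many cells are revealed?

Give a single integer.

Click 1 (4,3) count=1: revealed 1 new [(4,3)] -> total=1
Click 2 (2,3) count=2: revealed 1 new [(2,3)] -> total=2
Click 3 (3,2) count=0: revealed 7 new [(2,1) (2,2) (3,1) (3,2) (3,3) (4,1) (4,2)] -> total=9

Answer: 9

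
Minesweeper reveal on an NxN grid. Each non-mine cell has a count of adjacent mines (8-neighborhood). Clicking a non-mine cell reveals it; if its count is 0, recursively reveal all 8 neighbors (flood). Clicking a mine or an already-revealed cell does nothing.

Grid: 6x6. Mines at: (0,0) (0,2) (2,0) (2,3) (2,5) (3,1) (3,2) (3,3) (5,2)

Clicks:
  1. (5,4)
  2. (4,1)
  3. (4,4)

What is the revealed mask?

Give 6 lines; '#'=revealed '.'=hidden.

Click 1 (5,4) count=0: revealed 8 new [(3,4) (3,5) (4,3) (4,4) (4,5) (5,3) (5,4) (5,5)] -> total=8
Click 2 (4,1) count=3: revealed 1 new [(4,1)] -> total=9
Click 3 (4,4) count=1: revealed 0 new [(none)] -> total=9

Answer: ......
......
......
....##
.#.###
...###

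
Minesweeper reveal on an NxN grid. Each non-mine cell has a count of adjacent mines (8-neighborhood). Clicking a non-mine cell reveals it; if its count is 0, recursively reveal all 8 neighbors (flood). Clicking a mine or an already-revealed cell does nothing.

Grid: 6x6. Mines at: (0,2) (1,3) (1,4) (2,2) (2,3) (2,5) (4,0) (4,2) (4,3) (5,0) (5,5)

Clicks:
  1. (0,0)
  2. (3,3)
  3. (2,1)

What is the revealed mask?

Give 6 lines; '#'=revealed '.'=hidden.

Click 1 (0,0) count=0: revealed 8 new [(0,0) (0,1) (1,0) (1,1) (2,0) (2,1) (3,0) (3,1)] -> total=8
Click 2 (3,3) count=4: revealed 1 new [(3,3)] -> total=9
Click 3 (2,1) count=1: revealed 0 new [(none)] -> total=9

Answer: ##....
##....
##....
##.#..
......
......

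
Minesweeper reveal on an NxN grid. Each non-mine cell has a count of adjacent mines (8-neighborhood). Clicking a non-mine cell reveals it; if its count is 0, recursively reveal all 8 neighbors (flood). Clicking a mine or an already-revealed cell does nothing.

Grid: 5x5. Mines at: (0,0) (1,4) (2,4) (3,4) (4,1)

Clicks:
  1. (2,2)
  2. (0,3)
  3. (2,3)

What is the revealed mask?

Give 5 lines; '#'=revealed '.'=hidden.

Answer: .###.
####.
####.
####.
.....

Derivation:
Click 1 (2,2) count=0: revealed 15 new [(0,1) (0,2) (0,3) (1,0) (1,1) (1,2) (1,3) (2,0) (2,1) (2,2) (2,3) (3,0) (3,1) (3,2) (3,3)] -> total=15
Click 2 (0,3) count=1: revealed 0 new [(none)] -> total=15
Click 3 (2,3) count=3: revealed 0 new [(none)] -> total=15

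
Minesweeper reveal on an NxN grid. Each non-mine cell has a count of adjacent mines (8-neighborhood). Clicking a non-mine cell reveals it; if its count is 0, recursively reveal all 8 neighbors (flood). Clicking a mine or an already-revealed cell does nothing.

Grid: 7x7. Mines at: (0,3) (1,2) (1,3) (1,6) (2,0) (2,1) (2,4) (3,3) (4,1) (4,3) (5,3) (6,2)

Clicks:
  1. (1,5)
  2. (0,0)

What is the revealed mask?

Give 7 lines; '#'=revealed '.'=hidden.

Click 1 (1,5) count=2: revealed 1 new [(1,5)] -> total=1
Click 2 (0,0) count=0: revealed 4 new [(0,0) (0,1) (1,0) (1,1)] -> total=5

Answer: ##.....
##...#.
.......
.......
.......
.......
.......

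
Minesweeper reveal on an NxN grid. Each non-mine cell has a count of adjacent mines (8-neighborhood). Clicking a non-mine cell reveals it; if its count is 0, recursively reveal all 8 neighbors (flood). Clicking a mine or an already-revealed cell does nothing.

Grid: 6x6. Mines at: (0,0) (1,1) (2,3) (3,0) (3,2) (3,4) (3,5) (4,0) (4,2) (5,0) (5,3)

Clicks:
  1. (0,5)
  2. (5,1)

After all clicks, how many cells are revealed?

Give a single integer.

Click 1 (0,5) count=0: revealed 10 new [(0,2) (0,3) (0,4) (0,5) (1,2) (1,3) (1,4) (1,5) (2,4) (2,5)] -> total=10
Click 2 (5,1) count=3: revealed 1 new [(5,1)] -> total=11

Answer: 11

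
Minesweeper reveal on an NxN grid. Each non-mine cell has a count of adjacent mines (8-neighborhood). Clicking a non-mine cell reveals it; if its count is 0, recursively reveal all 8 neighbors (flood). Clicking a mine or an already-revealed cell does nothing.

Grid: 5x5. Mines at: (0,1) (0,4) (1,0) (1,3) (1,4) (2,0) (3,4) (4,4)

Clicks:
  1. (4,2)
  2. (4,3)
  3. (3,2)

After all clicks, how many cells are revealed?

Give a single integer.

Answer: 11

Derivation:
Click 1 (4,2) count=0: revealed 11 new [(2,1) (2,2) (2,3) (3,0) (3,1) (3,2) (3,3) (4,0) (4,1) (4,2) (4,3)] -> total=11
Click 2 (4,3) count=2: revealed 0 new [(none)] -> total=11
Click 3 (3,2) count=0: revealed 0 new [(none)] -> total=11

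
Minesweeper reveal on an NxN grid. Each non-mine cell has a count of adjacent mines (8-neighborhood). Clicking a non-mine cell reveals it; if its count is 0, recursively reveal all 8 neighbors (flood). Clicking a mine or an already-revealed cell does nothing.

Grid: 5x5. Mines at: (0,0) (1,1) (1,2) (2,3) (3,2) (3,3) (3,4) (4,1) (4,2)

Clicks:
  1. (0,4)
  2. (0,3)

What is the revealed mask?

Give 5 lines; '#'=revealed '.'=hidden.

Click 1 (0,4) count=0: revealed 4 new [(0,3) (0,4) (1,3) (1,4)] -> total=4
Click 2 (0,3) count=1: revealed 0 new [(none)] -> total=4

Answer: ...##
...##
.....
.....
.....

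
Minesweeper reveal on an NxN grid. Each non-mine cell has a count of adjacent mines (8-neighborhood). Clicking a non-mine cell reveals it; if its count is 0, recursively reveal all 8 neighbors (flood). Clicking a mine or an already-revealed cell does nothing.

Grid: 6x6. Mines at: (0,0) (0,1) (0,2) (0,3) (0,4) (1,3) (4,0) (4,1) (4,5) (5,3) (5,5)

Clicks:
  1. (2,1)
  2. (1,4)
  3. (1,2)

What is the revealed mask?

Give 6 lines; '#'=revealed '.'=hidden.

Answer: ......
###.#.
###...
###...
......
......

Derivation:
Click 1 (2,1) count=0: revealed 9 new [(1,0) (1,1) (1,2) (2,0) (2,1) (2,2) (3,0) (3,1) (3,2)] -> total=9
Click 2 (1,4) count=3: revealed 1 new [(1,4)] -> total=10
Click 3 (1,2) count=4: revealed 0 new [(none)] -> total=10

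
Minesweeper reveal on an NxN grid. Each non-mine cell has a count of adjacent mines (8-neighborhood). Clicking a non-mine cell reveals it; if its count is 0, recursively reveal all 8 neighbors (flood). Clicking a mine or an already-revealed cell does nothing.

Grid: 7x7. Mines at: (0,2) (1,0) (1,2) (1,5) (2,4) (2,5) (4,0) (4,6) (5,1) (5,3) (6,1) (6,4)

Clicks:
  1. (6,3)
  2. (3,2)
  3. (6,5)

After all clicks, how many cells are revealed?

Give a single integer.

Answer: 11

Derivation:
Click 1 (6,3) count=2: revealed 1 new [(6,3)] -> total=1
Click 2 (3,2) count=0: revealed 9 new [(2,1) (2,2) (2,3) (3,1) (3,2) (3,3) (4,1) (4,2) (4,3)] -> total=10
Click 3 (6,5) count=1: revealed 1 new [(6,5)] -> total=11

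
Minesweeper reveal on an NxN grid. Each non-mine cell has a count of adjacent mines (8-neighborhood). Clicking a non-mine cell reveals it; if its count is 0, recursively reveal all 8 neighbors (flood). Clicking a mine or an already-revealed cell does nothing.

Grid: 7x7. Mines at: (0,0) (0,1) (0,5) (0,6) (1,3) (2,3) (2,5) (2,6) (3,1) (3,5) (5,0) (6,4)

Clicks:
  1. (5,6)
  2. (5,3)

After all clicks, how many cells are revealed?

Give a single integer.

Answer: 7

Derivation:
Click 1 (5,6) count=0: revealed 6 new [(4,5) (4,6) (5,5) (5,6) (6,5) (6,6)] -> total=6
Click 2 (5,3) count=1: revealed 1 new [(5,3)] -> total=7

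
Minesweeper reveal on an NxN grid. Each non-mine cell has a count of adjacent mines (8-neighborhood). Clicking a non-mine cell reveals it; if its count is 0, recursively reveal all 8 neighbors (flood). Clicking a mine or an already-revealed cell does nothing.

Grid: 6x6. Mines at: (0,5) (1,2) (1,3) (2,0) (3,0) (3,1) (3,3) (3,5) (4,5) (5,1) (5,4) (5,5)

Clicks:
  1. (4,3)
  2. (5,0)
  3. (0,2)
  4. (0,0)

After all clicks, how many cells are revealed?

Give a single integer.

Answer: 7

Derivation:
Click 1 (4,3) count=2: revealed 1 new [(4,3)] -> total=1
Click 2 (5,0) count=1: revealed 1 new [(5,0)] -> total=2
Click 3 (0,2) count=2: revealed 1 new [(0,2)] -> total=3
Click 4 (0,0) count=0: revealed 4 new [(0,0) (0,1) (1,0) (1,1)] -> total=7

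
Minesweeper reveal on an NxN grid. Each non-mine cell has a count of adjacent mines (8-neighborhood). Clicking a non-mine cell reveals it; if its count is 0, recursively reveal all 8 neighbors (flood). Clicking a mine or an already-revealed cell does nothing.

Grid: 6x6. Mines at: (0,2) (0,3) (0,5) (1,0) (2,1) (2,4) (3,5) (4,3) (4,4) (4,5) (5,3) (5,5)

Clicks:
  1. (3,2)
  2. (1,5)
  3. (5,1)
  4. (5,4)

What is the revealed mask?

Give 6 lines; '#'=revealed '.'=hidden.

Answer: ......
.....#
......
###...
###...
###.#.

Derivation:
Click 1 (3,2) count=2: revealed 1 new [(3,2)] -> total=1
Click 2 (1,5) count=2: revealed 1 new [(1,5)] -> total=2
Click 3 (5,1) count=0: revealed 8 new [(3,0) (3,1) (4,0) (4,1) (4,2) (5,0) (5,1) (5,2)] -> total=10
Click 4 (5,4) count=5: revealed 1 new [(5,4)] -> total=11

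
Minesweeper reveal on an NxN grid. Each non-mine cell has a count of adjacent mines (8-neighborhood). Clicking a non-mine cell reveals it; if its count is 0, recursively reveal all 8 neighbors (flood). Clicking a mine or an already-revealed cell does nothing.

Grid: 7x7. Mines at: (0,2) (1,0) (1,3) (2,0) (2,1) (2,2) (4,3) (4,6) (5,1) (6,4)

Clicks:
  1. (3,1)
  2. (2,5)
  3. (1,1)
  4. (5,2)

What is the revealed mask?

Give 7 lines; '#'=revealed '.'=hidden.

Click 1 (3,1) count=3: revealed 1 new [(3,1)] -> total=1
Click 2 (2,5) count=0: revealed 12 new [(0,4) (0,5) (0,6) (1,4) (1,5) (1,6) (2,4) (2,5) (2,6) (3,4) (3,5) (3,6)] -> total=13
Click 3 (1,1) count=5: revealed 1 new [(1,1)] -> total=14
Click 4 (5,2) count=2: revealed 1 new [(5,2)] -> total=15

Answer: ....###
.#..###
....###
.#..###
.......
..#....
.......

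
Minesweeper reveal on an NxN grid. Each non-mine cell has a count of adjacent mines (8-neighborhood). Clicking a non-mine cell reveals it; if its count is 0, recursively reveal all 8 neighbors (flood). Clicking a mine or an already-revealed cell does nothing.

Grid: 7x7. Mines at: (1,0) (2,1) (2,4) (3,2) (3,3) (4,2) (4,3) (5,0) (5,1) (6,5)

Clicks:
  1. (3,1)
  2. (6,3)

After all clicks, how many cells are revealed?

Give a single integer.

Answer: 7

Derivation:
Click 1 (3,1) count=3: revealed 1 new [(3,1)] -> total=1
Click 2 (6,3) count=0: revealed 6 new [(5,2) (5,3) (5,4) (6,2) (6,3) (6,4)] -> total=7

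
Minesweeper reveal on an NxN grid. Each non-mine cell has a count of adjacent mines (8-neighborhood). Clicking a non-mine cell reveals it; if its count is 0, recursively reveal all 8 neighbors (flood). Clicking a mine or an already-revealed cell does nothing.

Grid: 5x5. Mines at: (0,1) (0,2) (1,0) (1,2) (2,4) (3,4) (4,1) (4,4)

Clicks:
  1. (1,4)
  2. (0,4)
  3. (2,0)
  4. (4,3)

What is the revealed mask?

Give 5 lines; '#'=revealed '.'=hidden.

Answer: ...##
...##
#....
.....
...#.

Derivation:
Click 1 (1,4) count=1: revealed 1 new [(1,4)] -> total=1
Click 2 (0,4) count=0: revealed 3 new [(0,3) (0,4) (1,3)] -> total=4
Click 3 (2,0) count=1: revealed 1 new [(2,0)] -> total=5
Click 4 (4,3) count=2: revealed 1 new [(4,3)] -> total=6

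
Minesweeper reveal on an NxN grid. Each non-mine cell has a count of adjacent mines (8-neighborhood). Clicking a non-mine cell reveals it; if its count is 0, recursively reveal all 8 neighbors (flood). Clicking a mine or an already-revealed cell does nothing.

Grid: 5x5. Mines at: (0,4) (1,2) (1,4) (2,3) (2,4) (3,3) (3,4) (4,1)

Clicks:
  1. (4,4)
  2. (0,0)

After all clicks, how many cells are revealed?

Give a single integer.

Click 1 (4,4) count=2: revealed 1 new [(4,4)] -> total=1
Click 2 (0,0) count=0: revealed 8 new [(0,0) (0,1) (1,0) (1,1) (2,0) (2,1) (3,0) (3,1)] -> total=9

Answer: 9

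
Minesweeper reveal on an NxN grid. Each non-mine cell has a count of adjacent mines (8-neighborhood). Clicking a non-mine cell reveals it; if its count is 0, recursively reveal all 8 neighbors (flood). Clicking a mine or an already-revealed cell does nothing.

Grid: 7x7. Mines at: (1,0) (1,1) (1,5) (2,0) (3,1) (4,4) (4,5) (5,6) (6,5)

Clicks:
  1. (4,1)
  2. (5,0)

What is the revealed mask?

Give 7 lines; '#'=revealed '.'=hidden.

Click 1 (4,1) count=1: revealed 1 new [(4,1)] -> total=1
Click 2 (5,0) count=0: revealed 13 new [(4,0) (4,2) (4,3) (5,0) (5,1) (5,2) (5,3) (5,4) (6,0) (6,1) (6,2) (6,3) (6,4)] -> total=14

Answer: .......
.......
.......
.......
####...
#####..
#####..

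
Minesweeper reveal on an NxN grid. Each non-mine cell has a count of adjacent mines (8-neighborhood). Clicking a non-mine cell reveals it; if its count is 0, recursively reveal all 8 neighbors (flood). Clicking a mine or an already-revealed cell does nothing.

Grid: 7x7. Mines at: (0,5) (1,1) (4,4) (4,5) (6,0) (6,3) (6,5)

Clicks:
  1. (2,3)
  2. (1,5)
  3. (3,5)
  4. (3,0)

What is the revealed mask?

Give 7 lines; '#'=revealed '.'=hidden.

Click 1 (2,3) count=0: revealed 30 new [(0,2) (0,3) (0,4) (1,2) (1,3) (1,4) (1,5) (1,6) (2,0) (2,1) (2,2) (2,3) (2,4) (2,5) (2,6) (3,0) (3,1) (3,2) (3,3) (3,4) (3,5) (3,6) (4,0) (4,1) (4,2) (4,3) (5,0) (5,1) (5,2) (5,3)] -> total=30
Click 2 (1,5) count=1: revealed 0 new [(none)] -> total=30
Click 3 (3,5) count=2: revealed 0 new [(none)] -> total=30
Click 4 (3,0) count=0: revealed 0 new [(none)] -> total=30

Answer: ..###..
..#####
#######
#######
####...
####...
.......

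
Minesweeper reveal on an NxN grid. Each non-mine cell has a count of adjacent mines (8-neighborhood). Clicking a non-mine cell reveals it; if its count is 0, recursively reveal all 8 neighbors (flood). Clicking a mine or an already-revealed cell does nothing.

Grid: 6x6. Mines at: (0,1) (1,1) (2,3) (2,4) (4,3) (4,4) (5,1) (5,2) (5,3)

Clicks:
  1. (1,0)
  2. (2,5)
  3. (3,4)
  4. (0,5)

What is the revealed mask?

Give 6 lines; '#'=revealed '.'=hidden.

Click 1 (1,0) count=2: revealed 1 new [(1,0)] -> total=1
Click 2 (2,5) count=1: revealed 1 new [(2,5)] -> total=2
Click 3 (3,4) count=4: revealed 1 new [(3,4)] -> total=3
Click 4 (0,5) count=0: revealed 8 new [(0,2) (0,3) (0,4) (0,5) (1,2) (1,3) (1,4) (1,5)] -> total=11

Answer: ..####
#.####
.....#
....#.
......
......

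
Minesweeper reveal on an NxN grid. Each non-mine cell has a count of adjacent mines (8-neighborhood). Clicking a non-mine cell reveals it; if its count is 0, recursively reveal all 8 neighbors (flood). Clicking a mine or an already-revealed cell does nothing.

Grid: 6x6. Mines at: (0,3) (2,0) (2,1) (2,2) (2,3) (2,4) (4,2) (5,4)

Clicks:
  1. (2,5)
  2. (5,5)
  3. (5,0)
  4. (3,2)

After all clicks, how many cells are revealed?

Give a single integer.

Answer: 9

Derivation:
Click 1 (2,5) count=1: revealed 1 new [(2,5)] -> total=1
Click 2 (5,5) count=1: revealed 1 new [(5,5)] -> total=2
Click 3 (5,0) count=0: revealed 6 new [(3,0) (3,1) (4,0) (4,1) (5,0) (5,1)] -> total=8
Click 4 (3,2) count=4: revealed 1 new [(3,2)] -> total=9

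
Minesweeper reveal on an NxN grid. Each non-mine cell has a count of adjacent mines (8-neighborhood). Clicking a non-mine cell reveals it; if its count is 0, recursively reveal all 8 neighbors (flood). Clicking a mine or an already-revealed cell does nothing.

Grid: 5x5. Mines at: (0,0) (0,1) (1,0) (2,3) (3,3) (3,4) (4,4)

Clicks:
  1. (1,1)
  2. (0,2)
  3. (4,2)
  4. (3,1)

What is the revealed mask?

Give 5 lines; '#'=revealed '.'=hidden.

Answer: ..#..
.#...
###..
###..
###..

Derivation:
Click 1 (1,1) count=3: revealed 1 new [(1,1)] -> total=1
Click 2 (0,2) count=1: revealed 1 new [(0,2)] -> total=2
Click 3 (4,2) count=1: revealed 1 new [(4,2)] -> total=3
Click 4 (3,1) count=0: revealed 8 new [(2,0) (2,1) (2,2) (3,0) (3,1) (3,2) (4,0) (4,1)] -> total=11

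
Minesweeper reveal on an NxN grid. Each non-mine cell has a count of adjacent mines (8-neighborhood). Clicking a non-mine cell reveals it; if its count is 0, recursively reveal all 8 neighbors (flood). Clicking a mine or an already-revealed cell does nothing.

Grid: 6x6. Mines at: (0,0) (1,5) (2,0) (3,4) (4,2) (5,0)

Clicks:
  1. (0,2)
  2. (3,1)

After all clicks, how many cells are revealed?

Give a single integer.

Click 1 (0,2) count=0: revealed 15 new [(0,1) (0,2) (0,3) (0,4) (1,1) (1,2) (1,3) (1,4) (2,1) (2,2) (2,3) (2,4) (3,1) (3,2) (3,3)] -> total=15
Click 2 (3,1) count=2: revealed 0 new [(none)] -> total=15

Answer: 15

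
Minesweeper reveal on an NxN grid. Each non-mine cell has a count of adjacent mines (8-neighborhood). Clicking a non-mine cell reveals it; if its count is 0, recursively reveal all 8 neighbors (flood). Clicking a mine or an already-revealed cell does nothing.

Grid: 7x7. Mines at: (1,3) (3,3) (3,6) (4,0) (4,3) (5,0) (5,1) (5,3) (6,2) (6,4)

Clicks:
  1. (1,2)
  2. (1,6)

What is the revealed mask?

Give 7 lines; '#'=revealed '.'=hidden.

Click 1 (1,2) count=1: revealed 1 new [(1,2)] -> total=1
Click 2 (1,6) count=0: revealed 9 new [(0,4) (0,5) (0,6) (1,4) (1,5) (1,6) (2,4) (2,5) (2,6)] -> total=10

Answer: ....###
..#.###
....###
.......
.......
.......
.......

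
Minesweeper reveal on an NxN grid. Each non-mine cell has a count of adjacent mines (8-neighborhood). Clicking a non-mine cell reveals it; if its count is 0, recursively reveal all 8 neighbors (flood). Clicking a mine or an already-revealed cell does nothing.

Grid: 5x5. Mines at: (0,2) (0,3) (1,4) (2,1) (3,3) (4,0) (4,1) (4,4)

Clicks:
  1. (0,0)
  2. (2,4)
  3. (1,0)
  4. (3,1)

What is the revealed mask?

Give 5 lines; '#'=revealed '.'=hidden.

Answer: ##...
##...
....#
.#...
.....

Derivation:
Click 1 (0,0) count=0: revealed 4 new [(0,0) (0,1) (1,0) (1,1)] -> total=4
Click 2 (2,4) count=2: revealed 1 new [(2,4)] -> total=5
Click 3 (1,0) count=1: revealed 0 new [(none)] -> total=5
Click 4 (3,1) count=3: revealed 1 new [(3,1)] -> total=6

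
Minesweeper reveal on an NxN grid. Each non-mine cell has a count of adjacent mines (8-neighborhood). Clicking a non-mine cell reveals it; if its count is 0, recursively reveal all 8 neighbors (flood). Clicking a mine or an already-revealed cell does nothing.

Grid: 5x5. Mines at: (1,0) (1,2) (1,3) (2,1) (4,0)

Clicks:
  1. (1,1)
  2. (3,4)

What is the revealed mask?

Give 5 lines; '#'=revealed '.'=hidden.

Click 1 (1,1) count=3: revealed 1 new [(1,1)] -> total=1
Click 2 (3,4) count=0: revealed 11 new [(2,2) (2,3) (2,4) (3,1) (3,2) (3,3) (3,4) (4,1) (4,2) (4,3) (4,4)] -> total=12

Answer: .....
.#...
..###
.####
.####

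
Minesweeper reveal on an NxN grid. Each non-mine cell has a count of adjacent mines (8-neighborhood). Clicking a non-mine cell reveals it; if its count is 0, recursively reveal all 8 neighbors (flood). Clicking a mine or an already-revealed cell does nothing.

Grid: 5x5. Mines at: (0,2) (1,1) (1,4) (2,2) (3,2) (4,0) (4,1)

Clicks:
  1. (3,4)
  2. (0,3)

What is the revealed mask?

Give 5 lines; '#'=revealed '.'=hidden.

Click 1 (3,4) count=0: revealed 6 new [(2,3) (2,4) (3,3) (3,4) (4,3) (4,4)] -> total=6
Click 2 (0,3) count=2: revealed 1 new [(0,3)] -> total=7

Answer: ...#.
.....
...##
...##
...##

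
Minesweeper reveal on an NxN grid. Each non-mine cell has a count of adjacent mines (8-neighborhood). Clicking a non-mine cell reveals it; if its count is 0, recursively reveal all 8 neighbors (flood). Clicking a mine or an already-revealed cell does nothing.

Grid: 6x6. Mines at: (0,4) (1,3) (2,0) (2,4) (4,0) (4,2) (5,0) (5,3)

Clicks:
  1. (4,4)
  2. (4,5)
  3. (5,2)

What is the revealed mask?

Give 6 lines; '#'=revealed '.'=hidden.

Answer: ......
......
......
....##
....##
..#.##

Derivation:
Click 1 (4,4) count=1: revealed 1 new [(4,4)] -> total=1
Click 2 (4,5) count=0: revealed 5 new [(3,4) (3,5) (4,5) (5,4) (5,5)] -> total=6
Click 3 (5,2) count=2: revealed 1 new [(5,2)] -> total=7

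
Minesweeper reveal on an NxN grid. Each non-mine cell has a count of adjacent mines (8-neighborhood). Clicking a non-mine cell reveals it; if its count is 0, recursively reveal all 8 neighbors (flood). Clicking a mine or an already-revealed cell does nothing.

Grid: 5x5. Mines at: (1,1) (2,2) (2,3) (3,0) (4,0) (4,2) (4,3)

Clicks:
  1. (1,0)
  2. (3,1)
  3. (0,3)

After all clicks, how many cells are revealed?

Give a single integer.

Click 1 (1,0) count=1: revealed 1 new [(1,0)] -> total=1
Click 2 (3,1) count=4: revealed 1 new [(3,1)] -> total=2
Click 3 (0,3) count=0: revealed 6 new [(0,2) (0,3) (0,4) (1,2) (1,3) (1,4)] -> total=8

Answer: 8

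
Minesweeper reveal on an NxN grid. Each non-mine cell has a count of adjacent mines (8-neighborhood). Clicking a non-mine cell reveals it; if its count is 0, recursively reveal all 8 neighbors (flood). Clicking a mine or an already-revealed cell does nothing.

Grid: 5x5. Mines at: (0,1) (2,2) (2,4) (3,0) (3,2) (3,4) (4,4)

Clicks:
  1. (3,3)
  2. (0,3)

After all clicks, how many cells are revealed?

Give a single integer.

Click 1 (3,3) count=5: revealed 1 new [(3,3)] -> total=1
Click 2 (0,3) count=0: revealed 6 new [(0,2) (0,3) (0,4) (1,2) (1,3) (1,4)] -> total=7

Answer: 7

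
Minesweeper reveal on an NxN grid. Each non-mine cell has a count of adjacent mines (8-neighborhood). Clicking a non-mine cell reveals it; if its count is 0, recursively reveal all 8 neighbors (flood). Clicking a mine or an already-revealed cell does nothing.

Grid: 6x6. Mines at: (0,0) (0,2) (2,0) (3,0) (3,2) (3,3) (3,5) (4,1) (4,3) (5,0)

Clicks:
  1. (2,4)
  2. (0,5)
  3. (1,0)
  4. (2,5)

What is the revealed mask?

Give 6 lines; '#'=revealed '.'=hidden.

Answer: ...###
#..###
...###
......
......
......

Derivation:
Click 1 (2,4) count=2: revealed 1 new [(2,4)] -> total=1
Click 2 (0,5) count=0: revealed 8 new [(0,3) (0,4) (0,5) (1,3) (1,4) (1,5) (2,3) (2,5)] -> total=9
Click 3 (1,0) count=2: revealed 1 new [(1,0)] -> total=10
Click 4 (2,5) count=1: revealed 0 new [(none)] -> total=10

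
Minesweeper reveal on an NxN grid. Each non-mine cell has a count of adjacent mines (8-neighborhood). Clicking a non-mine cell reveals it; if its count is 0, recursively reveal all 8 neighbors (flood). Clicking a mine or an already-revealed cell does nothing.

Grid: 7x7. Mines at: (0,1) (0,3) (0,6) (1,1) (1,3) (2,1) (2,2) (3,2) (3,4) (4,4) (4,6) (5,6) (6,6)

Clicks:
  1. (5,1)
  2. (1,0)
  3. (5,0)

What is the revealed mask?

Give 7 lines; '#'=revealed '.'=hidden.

Click 1 (5,1) count=0: revealed 18 new [(3,0) (3,1) (4,0) (4,1) (4,2) (4,3) (5,0) (5,1) (5,2) (5,3) (5,4) (5,5) (6,0) (6,1) (6,2) (6,3) (6,4) (6,5)] -> total=18
Click 2 (1,0) count=3: revealed 1 new [(1,0)] -> total=19
Click 3 (5,0) count=0: revealed 0 new [(none)] -> total=19

Answer: .......
#......
.......
##.....
####...
######.
######.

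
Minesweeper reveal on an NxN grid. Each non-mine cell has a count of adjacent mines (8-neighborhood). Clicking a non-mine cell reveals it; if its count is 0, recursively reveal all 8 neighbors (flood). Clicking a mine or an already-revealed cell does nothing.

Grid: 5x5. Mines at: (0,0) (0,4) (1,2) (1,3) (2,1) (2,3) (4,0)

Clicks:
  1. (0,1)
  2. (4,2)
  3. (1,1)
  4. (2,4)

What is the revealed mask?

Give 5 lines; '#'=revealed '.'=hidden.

Click 1 (0,1) count=2: revealed 1 new [(0,1)] -> total=1
Click 2 (4,2) count=0: revealed 8 new [(3,1) (3,2) (3,3) (3,4) (4,1) (4,2) (4,3) (4,4)] -> total=9
Click 3 (1,1) count=3: revealed 1 new [(1,1)] -> total=10
Click 4 (2,4) count=2: revealed 1 new [(2,4)] -> total=11

Answer: .#...
.#...
....#
.####
.####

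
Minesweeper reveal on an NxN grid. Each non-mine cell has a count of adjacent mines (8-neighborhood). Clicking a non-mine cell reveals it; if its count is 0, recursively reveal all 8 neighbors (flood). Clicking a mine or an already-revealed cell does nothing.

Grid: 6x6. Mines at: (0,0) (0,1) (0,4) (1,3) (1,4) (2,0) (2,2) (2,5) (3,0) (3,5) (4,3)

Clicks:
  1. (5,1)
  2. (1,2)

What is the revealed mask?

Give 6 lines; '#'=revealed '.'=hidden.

Click 1 (5,1) count=0: revealed 6 new [(4,0) (4,1) (4,2) (5,0) (5,1) (5,2)] -> total=6
Click 2 (1,2) count=3: revealed 1 new [(1,2)] -> total=7

Answer: ......
..#...
......
......
###...
###...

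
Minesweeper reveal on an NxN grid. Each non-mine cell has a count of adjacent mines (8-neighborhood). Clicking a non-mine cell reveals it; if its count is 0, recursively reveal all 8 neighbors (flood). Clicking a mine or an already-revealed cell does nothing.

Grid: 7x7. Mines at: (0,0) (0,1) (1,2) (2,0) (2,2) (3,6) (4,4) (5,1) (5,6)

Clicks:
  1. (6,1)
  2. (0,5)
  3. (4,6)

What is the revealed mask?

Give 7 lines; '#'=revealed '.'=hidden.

Answer: ...####
...####
...####
...###.
......#
.......
.#.....

Derivation:
Click 1 (6,1) count=1: revealed 1 new [(6,1)] -> total=1
Click 2 (0,5) count=0: revealed 15 new [(0,3) (0,4) (0,5) (0,6) (1,3) (1,4) (1,5) (1,6) (2,3) (2,4) (2,5) (2,6) (3,3) (3,4) (3,5)] -> total=16
Click 3 (4,6) count=2: revealed 1 new [(4,6)] -> total=17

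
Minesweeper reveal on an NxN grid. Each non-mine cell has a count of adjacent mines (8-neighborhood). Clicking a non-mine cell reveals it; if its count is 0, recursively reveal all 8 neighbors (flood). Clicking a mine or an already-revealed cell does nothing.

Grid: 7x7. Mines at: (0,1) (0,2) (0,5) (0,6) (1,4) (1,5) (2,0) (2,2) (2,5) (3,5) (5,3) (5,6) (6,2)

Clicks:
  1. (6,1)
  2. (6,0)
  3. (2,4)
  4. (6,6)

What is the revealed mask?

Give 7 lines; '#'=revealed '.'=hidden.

Answer: .......
.......
....#..
###....
###....
###....
##....#

Derivation:
Click 1 (6,1) count=1: revealed 1 new [(6,1)] -> total=1
Click 2 (6,0) count=0: revealed 10 new [(3,0) (3,1) (3,2) (4,0) (4,1) (4,2) (5,0) (5,1) (5,2) (6,0)] -> total=11
Click 3 (2,4) count=4: revealed 1 new [(2,4)] -> total=12
Click 4 (6,6) count=1: revealed 1 new [(6,6)] -> total=13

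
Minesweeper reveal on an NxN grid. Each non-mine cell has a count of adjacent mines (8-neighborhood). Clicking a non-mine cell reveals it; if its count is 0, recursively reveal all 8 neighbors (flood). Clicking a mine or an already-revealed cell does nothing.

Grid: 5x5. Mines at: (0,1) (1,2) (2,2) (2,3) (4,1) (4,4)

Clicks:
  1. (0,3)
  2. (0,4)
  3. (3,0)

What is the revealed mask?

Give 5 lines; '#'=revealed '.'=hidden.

Answer: ...##
...##
.....
#....
.....

Derivation:
Click 1 (0,3) count=1: revealed 1 new [(0,3)] -> total=1
Click 2 (0,4) count=0: revealed 3 new [(0,4) (1,3) (1,4)] -> total=4
Click 3 (3,0) count=1: revealed 1 new [(3,0)] -> total=5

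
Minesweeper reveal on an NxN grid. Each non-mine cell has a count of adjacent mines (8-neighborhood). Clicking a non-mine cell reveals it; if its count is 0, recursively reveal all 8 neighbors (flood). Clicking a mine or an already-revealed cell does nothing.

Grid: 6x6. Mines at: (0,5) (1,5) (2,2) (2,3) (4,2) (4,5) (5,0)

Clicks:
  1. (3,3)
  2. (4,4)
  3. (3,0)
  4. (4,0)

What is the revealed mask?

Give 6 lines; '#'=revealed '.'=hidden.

Answer: #####.
#####.
##....
##.#..
##..#.
......

Derivation:
Click 1 (3,3) count=3: revealed 1 new [(3,3)] -> total=1
Click 2 (4,4) count=1: revealed 1 new [(4,4)] -> total=2
Click 3 (3,0) count=0: revealed 16 new [(0,0) (0,1) (0,2) (0,3) (0,4) (1,0) (1,1) (1,2) (1,3) (1,4) (2,0) (2,1) (3,0) (3,1) (4,0) (4,1)] -> total=18
Click 4 (4,0) count=1: revealed 0 new [(none)] -> total=18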